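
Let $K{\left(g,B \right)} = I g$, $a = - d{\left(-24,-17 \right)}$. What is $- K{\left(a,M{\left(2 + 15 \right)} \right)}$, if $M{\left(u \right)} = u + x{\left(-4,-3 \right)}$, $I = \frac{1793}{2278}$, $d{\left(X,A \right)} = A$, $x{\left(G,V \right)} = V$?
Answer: $- \frac{1793}{134} \approx -13.381$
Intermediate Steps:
$I = \frac{1793}{2278}$ ($I = 1793 \cdot \frac{1}{2278} = \frac{1793}{2278} \approx 0.78709$)
$M{\left(u \right)} = -3 + u$ ($M{\left(u \right)} = u - 3 = -3 + u$)
$a = 17$ ($a = \left(-1\right) \left(-17\right) = 17$)
$K{\left(g,B \right)} = \frac{1793 g}{2278}$
$- K{\left(a,M{\left(2 + 15 \right)} \right)} = - \frac{1793 \cdot 17}{2278} = \left(-1\right) \frac{1793}{134} = - \frac{1793}{134}$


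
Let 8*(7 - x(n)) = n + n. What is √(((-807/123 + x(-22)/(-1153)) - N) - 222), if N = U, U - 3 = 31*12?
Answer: 3*I*√599477327594/94546 ≈ 24.568*I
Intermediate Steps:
x(n) = 7 - n/4 (x(n) = 7 - (n + n)/8 = 7 - n/4)
U = 375 (U = 3 + 31*12 = 3 + 372 = 375)
N = 375
√(((-807/123 + x(-22)/(-1153)) - N) - 222) = √(((-807/123 + (7 - ¼*(-22))/(-1153)) - 1*375) - 222) = √(((-807*1/123 + (7 + 11/2)*(-1/1153)) - 375) - 222) = √(((-269/41 + (25/2)*(-1/1153)) - 375) - 222) = √(((-269/41 - 25/2306) - 375) - 222) = √((-621339/94546 - 375) - 222) = √(-36076089/94546 - 222) = √(-57065301/94546) = 3*I*√599477327594/94546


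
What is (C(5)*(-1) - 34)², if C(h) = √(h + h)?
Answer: (34 + √10)² ≈ 1381.0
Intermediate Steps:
C(h) = √2*√h (C(h) = √(2*h) = √2*√h)
(C(5)*(-1) - 34)² = ((√2*√5)*(-1) - 34)² = (√10*(-1) - 34)² = (-√10 - 34)² = (-34 - √10)²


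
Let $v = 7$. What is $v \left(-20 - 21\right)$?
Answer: $-287$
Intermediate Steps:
$v \left(-20 - 21\right) = 7 \left(-20 - 21\right) = 7 \left(-41\right) = -287$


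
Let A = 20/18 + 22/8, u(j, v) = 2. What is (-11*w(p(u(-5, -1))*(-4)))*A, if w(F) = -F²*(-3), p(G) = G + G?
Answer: -97856/3 ≈ -32619.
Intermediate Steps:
p(G) = 2*G
w(F) = 3*F²
A = 139/36 (A = 20*(1/18) + 22*(⅛) = 10/9 + 11/4 = 139/36 ≈ 3.8611)
(-11*w(p(u(-5, -1))*(-4)))*A = -33*((2*2)*(-4))²*(139/36) = -33*(4*(-4))²*(139/36) = -33*(-16)²*(139/36) = -33*256*(139/36) = -11*768*(139/36) = -8448*139/36 = -97856/3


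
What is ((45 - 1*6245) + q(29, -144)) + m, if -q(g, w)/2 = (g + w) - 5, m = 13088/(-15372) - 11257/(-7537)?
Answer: -172610958773/28964691 ≈ -5959.4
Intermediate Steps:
m = 18599587/28964691 (m = 13088*(-1/15372) - 11257*(-1/7537) = -3272/3843 + 11257/7537 = 18599587/28964691 ≈ 0.64215)
q(g, w) = 10 - 2*g - 2*w (q(g, w) = -2*((g + w) - 5) = -2*(-5 + g + w) = 10 - 2*g - 2*w)
((45 - 1*6245) + q(29, -144)) + m = ((45 - 1*6245) + (10 - 2*29 - 2*(-144))) + 18599587/28964691 = ((45 - 6245) + (10 - 58 + 288)) + 18599587/28964691 = (-6200 + 240) + 18599587/28964691 = -5960 + 18599587/28964691 = -172610958773/28964691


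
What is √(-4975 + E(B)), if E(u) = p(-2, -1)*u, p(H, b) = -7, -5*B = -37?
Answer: I*√125670/5 ≈ 70.9*I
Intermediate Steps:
B = 37/5 (B = -⅕*(-37) = 37/5 ≈ 7.4000)
E(u) = -7*u
√(-4975 + E(B)) = √(-4975 - 7*37/5) = √(-4975 - 259/5) = √(-25134/5) = I*√125670/5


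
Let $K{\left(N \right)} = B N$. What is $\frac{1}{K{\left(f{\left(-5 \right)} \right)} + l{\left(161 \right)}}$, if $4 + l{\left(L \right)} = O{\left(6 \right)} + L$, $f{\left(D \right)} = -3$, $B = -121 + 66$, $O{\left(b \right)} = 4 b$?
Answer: $\frac{1}{346} \approx 0.0028902$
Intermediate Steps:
$B = -55$
$K{\left(N \right)} = - 55 N$
$l{\left(L \right)} = 20 + L$ ($l{\left(L \right)} = -4 + \left(4 \cdot 6 + L\right) = -4 + \left(24 + L\right) = 20 + L$)
$\frac{1}{K{\left(f{\left(-5 \right)} \right)} + l{\left(161 \right)}} = \frac{1}{\left(-55\right) \left(-3\right) + \left(20 + 161\right)} = \frac{1}{165 + 181} = \frac{1}{346}$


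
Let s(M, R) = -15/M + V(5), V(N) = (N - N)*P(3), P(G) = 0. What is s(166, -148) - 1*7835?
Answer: -1300625/166 ≈ -7835.1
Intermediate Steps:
V(N) = 0 (V(N) = (N - N)*0 = 0*0 = 0)
s(M, R) = -15/M (s(M, R) = -15/M + 0 = -15/M)
s(166, -148) - 1*7835 = -15/166 - 1*7835 = -15*1/166 - 7835 = -15/166 - 7835 = -1300625/166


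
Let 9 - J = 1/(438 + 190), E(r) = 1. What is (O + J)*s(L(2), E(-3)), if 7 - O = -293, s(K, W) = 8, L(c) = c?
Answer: 388102/157 ≈ 2472.0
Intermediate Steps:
O = 300 (O = 7 - 1*(-293) = 7 + 293 = 300)
J = 5651/628 (J = 9 - 1/(438 + 190) = 9 - 1/628 = 5651/628 ≈ 8.9984)
(O + J)*s(L(2), E(-3)) = (300 + 5651/628)*8 = (194051/628)*8 = 388102/157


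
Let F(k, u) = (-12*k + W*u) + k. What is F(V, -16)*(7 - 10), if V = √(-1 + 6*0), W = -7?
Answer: -336 + 33*I ≈ -336.0 + 33.0*I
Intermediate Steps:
V = I (V = √(-1 + 0) = √(-1) = I ≈ 1.0*I)
F(k, u) = -11*k - 7*u (F(k, u) = (-12*k - 7*u) + k = -11*k - 7*u)
F(V, -16)*(7 - 10) = (-11*I - 7*(-16))*(7 - 10) = (-11*I + 112)*(-3) = (112 - 11*I)*(-3) = -336 + 33*I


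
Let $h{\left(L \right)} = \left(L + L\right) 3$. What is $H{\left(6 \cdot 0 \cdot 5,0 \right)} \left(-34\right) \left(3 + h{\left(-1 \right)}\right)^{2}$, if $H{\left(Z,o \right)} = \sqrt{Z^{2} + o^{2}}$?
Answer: $0$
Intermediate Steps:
$h{\left(L \right)} = 6 L$ ($h{\left(L \right)} = 2 L 3 = 6 L$)
$H{\left(6 \cdot 0 \cdot 5,0 \right)} \left(-34\right) \left(3 + h{\left(-1 \right)}\right)^{2} = \sqrt{\left(6 \cdot 0 \cdot 5\right)^{2} + 0^{2}} \left(-34\right) \left(3 + 6 \left(-1\right)\right)^{2} = \sqrt{\left(0 \cdot 5\right)^{2} + 0} \left(-34\right) \left(3 - 6\right)^{2} = \sqrt{0^{2} + 0} \left(-34\right) \left(-3\right)^{2} = \sqrt{0 + 0} \left(-34\right) 9 = \sqrt{0} \left(-34\right) 9 = 0 \left(-34\right) 9 = 0 \cdot 9 = 0$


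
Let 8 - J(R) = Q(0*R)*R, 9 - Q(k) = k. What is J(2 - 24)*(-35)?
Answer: -7210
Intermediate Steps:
Q(k) = 9 - k
J(R) = 8 - 9*R (J(R) = 8 - (9 - 0*R)*R = 8 - (9 - 1*0)*R = 8 - (9 + 0)*R = 8 - 9*R)
J(2 - 24)*(-35) = (8 - 9*(2 - 24))*(-35) = (8 - 9*(-22))*(-35) = (8 + 198)*(-35) = 206*(-35) = -7210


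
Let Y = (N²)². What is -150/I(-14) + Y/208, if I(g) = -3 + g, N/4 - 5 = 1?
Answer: 354462/221 ≈ 1603.9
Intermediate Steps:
N = 24 (N = 20 + 4*1 = 20 + 4 = 24)
Y = 331776 (Y = (24²)² = 576² = 331776)
-150/I(-14) + Y/208 = -150/(-3 - 14) + 331776/208 = -150/(-17) + 331776*(1/208) = -150*(-1/17) + 20736/13 = 150/17 + 20736/13 = 354462/221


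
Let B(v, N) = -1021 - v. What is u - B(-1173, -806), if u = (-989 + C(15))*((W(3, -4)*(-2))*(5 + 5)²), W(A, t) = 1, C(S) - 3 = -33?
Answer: 203648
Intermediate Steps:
C(S) = -30 (C(S) = 3 - 33 = -30)
u = 203800 (u = (-989 - 30)*((1*(-2))*(5 + 5)²) = -(-2038)*10² = -(-2038)*100 = -1019*(-200) = 203800)
u - B(-1173, -806) = 203800 - (-1021 - 1*(-1173)) = 203800 - (-1021 + 1173) = 203800 - 1*152 = 203800 - 152 = 203648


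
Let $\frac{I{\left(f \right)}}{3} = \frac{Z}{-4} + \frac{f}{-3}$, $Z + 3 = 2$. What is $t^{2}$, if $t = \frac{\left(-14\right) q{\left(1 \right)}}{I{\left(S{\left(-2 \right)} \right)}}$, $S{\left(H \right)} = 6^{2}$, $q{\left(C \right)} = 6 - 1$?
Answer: $\frac{78400}{19881} \approx 3.9435$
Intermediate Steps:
$Z = -1$ ($Z = -3 + 2 = -1$)
$q{\left(C \right)} = 5$ ($q{\left(C \right)} = 6 - 1 = 5$)
$S{\left(H \right)} = 36$
$I{\left(f \right)} = \frac{3}{4} - f$ ($I{\left(f \right)} = 3 \left(- \frac{1}{-4} + \frac{f}{-3}\right) = 3 \left(\left(-1\right) \left(- \frac{1}{4}\right) + f \left(- \frac{1}{3}\right)\right) = 3 \left(\frac{1}{4} - \frac{f}{3}\right) = \frac{3}{4} - f$)
$t = \frac{280}{141}$ ($t = \frac{\left(-14\right) 5}{\frac{3}{4} - 36} = - \frac{70}{\frac{3}{4} - 36} = - \frac{70}{- \frac{141}{4}} = \left(-70\right) \left(- \frac{4}{141}\right) = \frac{280}{141} \approx 1.9858$)
$t^{2} = \left(\frac{280}{141}\right)^{2} = \frac{78400}{19881}$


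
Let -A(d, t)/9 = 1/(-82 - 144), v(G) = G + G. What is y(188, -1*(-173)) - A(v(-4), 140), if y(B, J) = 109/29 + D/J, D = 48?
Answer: 4531121/1133842 ≈ 3.9963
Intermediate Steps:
v(G) = 2*G
A(d, t) = 9/226 (A(d, t) = -9/(-82 - 144) = -9/(-226) = -9*(-1/226) = 9/226)
y(B, J) = 109/29 + 48/J
y(188, -1*(-173)) - A(v(-4), 140) = (109/29 + 48/((-1*(-173)))) - 1*9/226 = (109/29 + 48/173) - 9/226 = 20249/5017 - 9/226 = 4531121/1133842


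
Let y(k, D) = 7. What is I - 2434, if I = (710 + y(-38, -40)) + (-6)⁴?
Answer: -421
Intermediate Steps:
I = 2013 (I = (710 + 7) + (-6)⁴ = 717 + 1296 = 2013)
I - 2434 = 2013 - 2434 = -421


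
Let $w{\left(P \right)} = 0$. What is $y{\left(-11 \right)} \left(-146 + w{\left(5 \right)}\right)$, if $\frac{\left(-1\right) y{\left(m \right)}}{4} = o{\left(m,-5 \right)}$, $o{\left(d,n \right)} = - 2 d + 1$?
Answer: $13432$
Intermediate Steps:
$o{\left(d,n \right)} = 1 - 2 d$
$y{\left(m \right)} = -4 + 8 m$ ($y{\left(m \right)} = - 4 \left(1 - 2 m\right) = -4 + 8 m$)
$y{\left(-11 \right)} \left(-146 + w{\left(5 \right)}\right) = \left(-4 + 8 \left(-11\right)\right) \left(-146 + 0\right) = \left(-4 - 88\right) \left(-146\right) = \left(-92\right) \left(-146\right) = 13432$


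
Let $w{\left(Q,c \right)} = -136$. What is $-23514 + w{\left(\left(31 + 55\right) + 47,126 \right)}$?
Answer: $-23650$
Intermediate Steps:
$-23514 + w{\left(\left(31 + 55\right) + 47,126 \right)} = -23514 - 136 = -23650$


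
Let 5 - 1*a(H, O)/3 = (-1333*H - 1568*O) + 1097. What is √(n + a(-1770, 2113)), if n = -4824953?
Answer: I*√1966907 ≈ 1402.5*I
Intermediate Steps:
a(H, O) = -3276 + 3999*H + 4704*O (a(H, O) = 15 - 3*((-1333*H - 1568*O) + 1097) = 15 - 3*((-1568*O - 1333*H) + 1097) = 15 - 3*(1097 - 1568*O - 1333*H) = 15 + (-3291 + 3999*H + 4704*O) = -3276 + 3999*H + 4704*O)
√(n + a(-1770, 2113)) = √(-4824953 + (-3276 + 3999*(-1770) + 4704*2113)) = √(-4824953 + (-3276 - 7078230 + 9939552)) = √(-4824953 + 2858046) = √(-1966907) = I*√1966907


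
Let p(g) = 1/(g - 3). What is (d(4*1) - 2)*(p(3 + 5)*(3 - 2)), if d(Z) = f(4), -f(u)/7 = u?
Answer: -6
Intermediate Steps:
f(u) = -7*u
d(Z) = -28 (d(Z) = -7*4 = -28)
p(g) = 1/(-3 + g)
(d(4*1) - 2)*(p(3 + 5)*(3 - 2)) = (-28 - 2)*((3 - 2)/(-3 + (3 + 5))) = -30/(-3 + 8) = -30/5 = -6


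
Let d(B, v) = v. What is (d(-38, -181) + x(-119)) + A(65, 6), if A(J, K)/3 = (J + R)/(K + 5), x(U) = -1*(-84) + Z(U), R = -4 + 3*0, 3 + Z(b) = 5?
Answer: -862/11 ≈ -78.364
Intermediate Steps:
Z(b) = 2 (Z(b) = -3 + 5 = 2)
R = -4 (R = -4 + 0 = -4)
x(U) = 86 (x(U) = -1*(-84) + 2 = 84 + 2 = 86)
A(J, K) = 3*(-4 + J)/(5 + K) (A(J, K) = 3*((J - 4)/(K + 5)) = 3*((-4 + J)/(5 + K)) = 3*(-4 + J)/(5 + K))
(d(-38, -181) + x(-119)) + A(65, 6) = (-181 + 86) + 3*(-4 + 65)/(5 + 6) = -95 + 3*61/11 = -95 + 3*(1/11)*61 = -95 + 183/11 = -862/11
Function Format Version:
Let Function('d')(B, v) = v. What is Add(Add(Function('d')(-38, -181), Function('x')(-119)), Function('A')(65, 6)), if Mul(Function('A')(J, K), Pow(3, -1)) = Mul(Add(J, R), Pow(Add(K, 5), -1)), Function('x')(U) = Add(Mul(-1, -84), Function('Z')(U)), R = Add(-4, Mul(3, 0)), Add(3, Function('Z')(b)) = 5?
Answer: Rational(-862, 11) ≈ -78.364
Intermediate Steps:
Function('Z')(b) = 2 (Function('Z')(b) = Add(-3, 5) = 2)
R = -4 (R = Add(-4, 0) = -4)
Function('x')(U) = 86 (Function('x')(U) = Add(Mul(-1, -84), 2) = Add(84, 2) = 86)
Function('A')(J, K) = Mul(3, Pow(Add(5, K), -1), Add(-4, J)) (Function('A')(J, K) = Mul(3, Mul(Add(J, -4), Pow(Add(K, 5), -1))) = Mul(3, Mul(Add(-4, J), Pow(Add(5, K), -1))) = Mul(3, Mul(Pow(Add(5, K), -1), Add(-4, J))) = Mul(3, Pow(Add(5, K), -1), Add(-4, J)))
Add(Add(Function('d')(-38, -181), Function('x')(-119)), Function('A')(65, 6)) = Add(Add(-181, 86), Mul(3, Pow(Add(5, 6), -1), Add(-4, 65))) = Add(-95, Mul(3, Pow(11, -1), 61)) = Add(-95, Mul(3, Rational(1, 11), 61)) = Add(-95, Rational(183, 11)) = Rational(-862, 11)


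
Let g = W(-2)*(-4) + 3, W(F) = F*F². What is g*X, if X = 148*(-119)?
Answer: -616420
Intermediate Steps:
W(F) = F³
g = 35 (g = (-2)³*(-4) + 3 = -8*(-4) + 3 = 32 + 3 = 35)
X = -17612
g*X = 35*(-17612) = -616420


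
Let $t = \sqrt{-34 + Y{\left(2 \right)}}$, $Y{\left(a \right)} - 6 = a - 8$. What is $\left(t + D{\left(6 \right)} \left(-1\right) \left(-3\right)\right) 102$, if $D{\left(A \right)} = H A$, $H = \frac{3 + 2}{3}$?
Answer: $3060 + 102 i \sqrt{34} \approx 3060.0 + 594.76 i$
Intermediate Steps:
$H = \frac{5}{3}$ ($H = 5 \cdot \frac{1}{3} = \frac{5}{3} \approx 1.6667$)
$Y{\left(a \right)} = -2 + a$ ($Y{\left(a \right)} = 6 + \left(a - 8\right) = 6 + \left(-8 + a\right) = -2 + a$)
$D{\left(A \right)} = \frac{5 A}{3}$
$t = i \sqrt{34}$ ($t = \sqrt{-34 + \left(-2 + 2\right)} = \sqrt{-34 + 0} = \sqrt{-34} = i \sqrt{34} \approx 5.8309 i$)
$\left(t + D{\left(6 \right)} \left(-1\right) \left(-3\right)\right) 102 = \left(i \sqrt{34} + \frac{5}{3} \cdot 6 \left(-1\right) \left(-3\right)\right) 102 = \left(i \sqrt{34} + 10 \left(-1\right) \left(-3\right)\right) 102 = \left(i \sqrt{34} - -30\right) 102 = \left(i \sqrt{34} + 30\right) 102 = \left(30 + i \sqrt{34}\right) 102 = 3060 + 102 i \sqrt{34}$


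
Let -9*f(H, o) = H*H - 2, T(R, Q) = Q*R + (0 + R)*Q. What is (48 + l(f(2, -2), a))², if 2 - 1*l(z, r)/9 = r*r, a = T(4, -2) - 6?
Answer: 18404100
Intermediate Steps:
T(R, Q) = 2*Q*R (T(R, Q) = Q*R + R*Q = Q*R + Q*R = 2*Q*R)
f(H, o) = 2/9 - H²/9 (f(H, o) = -(H*H - 2)/9 = -(H² - 2)/9 = -(-2 + H²)/9 = 2/9 - H²/9)
a = -22 (a = 2*(-2)*4 - 6 = -16 - 6 = -22)
l(z, r) = 18 - 9*r² (l(z, r) = 18 - 9*r*r = 18 - 9*r²)
(48 + l(f(2, -2), a))² = (48 + (18 - 9*(-22)²))² = (48 + (18 - 9*484))² = (48 + (18 - 4356))² = (48 - 4338)² = (-4290)² = 18404100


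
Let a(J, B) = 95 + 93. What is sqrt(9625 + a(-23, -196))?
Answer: sqrt(9813) ≈ 99.061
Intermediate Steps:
a(J, B) = 188
sqrt(9625 + a(-23, -196)) = sqrt(9625 + 188) = sqrt(9813)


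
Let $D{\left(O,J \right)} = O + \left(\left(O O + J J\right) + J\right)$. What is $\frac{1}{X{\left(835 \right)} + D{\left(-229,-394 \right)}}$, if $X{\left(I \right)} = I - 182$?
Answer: $\frac{1}{207707} \approx 4.8145 \cdot 10^{-6}$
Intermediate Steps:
$D{\left(O,J \right)} = J + O + J^{2} + O^{2}$ ($D{\left(O,J \right)} = O + \left(\left(O^{2} + J^{2}\right) + J\right) = O + \left(\left(J^{2} + O^{2}\right) + J\right) = O + \left(J + J^{2} + O^{2}\right) = J + O + J^{2} + O^{2}$)
$X{\left(I \right)} = -182 + I$
$\frac{1}{X{\left(835 \right)} + D{\left(-229,-394 \right)}} = \frac{1}{\left(-182 + 835\right) + \left(-394 - 229 + \left(-394\right)^{2} + \left(-229\right)^{2}\right)} = \frac{1}{653 + \left(-394 - 229 + 155236 + 52441\right)} = \frac{1}{653 + 207054} = \frac{1}{207707}$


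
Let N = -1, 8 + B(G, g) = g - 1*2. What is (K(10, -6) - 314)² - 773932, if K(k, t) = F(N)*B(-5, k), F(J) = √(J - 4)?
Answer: -675336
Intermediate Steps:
B(G, g) = -10 + g (B(G, g) = -8 + (g - 1*2) = -8 + (g - 2) = -8 + (-2 + g) = -10 + g)
F(J) = √(-4 + J)
K(k, t) = I*√5*(-10 + k) (K(k, t) = √(-4 - 1)*(-10 + k) = √(-5)*(-10 + k) = (I*√5)*(-10 + k) = I*√5*(-10 + k))
(K(10, -6) - 314)² - 773932 = (I*√5*(-10 + 10) - 314)² - 773932 = (I*√5*0 - 314)² - 773932 = (0 - 314)² - 773932 = (-314)² - 773932 = 98596 - 773932 = -675336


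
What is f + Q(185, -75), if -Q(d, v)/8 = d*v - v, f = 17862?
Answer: 128262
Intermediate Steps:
Q(d, v) = 8*v - 8*d*v (Q(d, v) = -8*(d*v - v) = -8*(-v + d*v) = 8*v - 8*d*v)
f + Q(185, -75) = 17862 + 8*(-75)*(1 - 1*185) = 17862 + 8*(-75)*(1 - 185) = 17862 + 8*(-75)*(-184) = 17862 + 110400 = 128262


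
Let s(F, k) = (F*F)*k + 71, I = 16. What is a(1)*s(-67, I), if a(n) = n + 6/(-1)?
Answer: -359475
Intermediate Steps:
a(n) = -6 + n (a(n) = n + 6*(-1) = n - 6 = -6 + n)
s(F, k) = 71 + k*F² (s(F, k) = F²*k + 71 = k*F² + 71 = 71 + k*F²)
a(1)*s(-67, I) = (-6 + 1)*(71 + 16*(-67)²) = -5*(71 + 16*4489) = -5*(71 + 71824) = -5*71895 = -359475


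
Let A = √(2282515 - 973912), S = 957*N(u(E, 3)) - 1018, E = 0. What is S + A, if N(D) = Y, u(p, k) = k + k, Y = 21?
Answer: 19079 + √1308603 ≈ 20223.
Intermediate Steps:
u(p, k) = 2*k
N(D) = 21
S = 19079 (S = 957*21 - 1018 = 20097 - 1018 = 19079)
A = √1308603 ≈ 1143.9
S + A = 19079 + √1308603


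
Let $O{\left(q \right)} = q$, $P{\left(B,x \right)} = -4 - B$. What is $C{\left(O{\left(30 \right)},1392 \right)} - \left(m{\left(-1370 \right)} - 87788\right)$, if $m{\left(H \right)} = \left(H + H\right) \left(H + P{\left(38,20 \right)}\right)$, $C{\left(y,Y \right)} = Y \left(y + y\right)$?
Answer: $-3697572$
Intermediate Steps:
$C{\left(y,Y \right)} = 2 Y y$ ($C{\left(y,Y \right)} = Y 2 y = 2 Y y$)
$m{\left(H \right)} = 2 H \left(-42 + H\right)$ ($m{\left(H \right)} = \left(H + H\right) \left(H - 42\right) = 2 H \left(H - 42\right) = 2 H \left(-42 + H\right)$)
$C{\left(O{\left(30 \right)},1392 \right)} - \left(m{\left(-1370 \right)} - 87788\right) = 2 \cdot 1392 \cdot 30 - \left(2 \left(-1370\right) \left(-42 - 1370\right) - 87788\right) = 83520 - \left(2 \left(-1370\right) \left(-1412\right) - 87788\right) = 83520 - \left(3868880 - 87788\right) = 83520 - 3781092 = -3697572$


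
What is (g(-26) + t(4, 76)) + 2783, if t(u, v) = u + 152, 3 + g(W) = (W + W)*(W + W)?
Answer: 5640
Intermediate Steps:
g(W) = -3 + 4*W**2 (g(W) = -3 + (W + W)*(W + W) = -3 + (2*W)*(2*W) = -3 + 4*W**2)
t(u, v) = 152 + u
(g(-26) + t(4, 76)) + 2783 = ((-3 + 4*(-26)**2) + (152 + 4)) + 2783 = ((-3 + 4*676) + 156) + 2783 = ((-3 + 2704) + 156) + 2783 = (2701 + 156) + 2783 = 2857 + 2783 = 5640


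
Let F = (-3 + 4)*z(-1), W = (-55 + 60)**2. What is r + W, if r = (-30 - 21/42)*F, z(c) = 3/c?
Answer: 233/2 ≈ 116.50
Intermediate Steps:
W = 25 (W = 5**2 = 25)
F = -3 (F = (-3 + 4)*(3/(-1)) = 1*(3*(-1)) = 1*(-3) = -3)
r = 183/2 (r = (-30 - 21/42)*(-3) = (-30 - 21*1/42)*(-3) = (-30 - 1/2)*(-3) = -61/2*(-3) = 183/2 ≈ 91.500)
r + W = 183/2 + 25 = 233/2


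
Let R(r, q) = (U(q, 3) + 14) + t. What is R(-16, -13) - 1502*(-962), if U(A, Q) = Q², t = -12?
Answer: 1444935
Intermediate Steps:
R(r, q) = 11 (R(r, q) = (3² + 14) - 12 = (9 + 14) - 12 = 23 - 12 = 11)
R(-16, -13) - 1502*(-962) = 11 - 1502*(-962) = 11 + 1444924 = 1444935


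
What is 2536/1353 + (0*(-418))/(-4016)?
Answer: 2536/1353 ≈ 1.8744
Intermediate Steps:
2536/1353 + (0*(-418))/(-4016) = 2536*(1/1353) + 0*(-1/4016) = 2536/1353 + 0 = 2536/1353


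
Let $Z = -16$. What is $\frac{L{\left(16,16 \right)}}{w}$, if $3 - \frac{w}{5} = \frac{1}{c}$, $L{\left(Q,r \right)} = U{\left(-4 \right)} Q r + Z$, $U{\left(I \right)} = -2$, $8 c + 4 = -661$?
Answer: $- \frac{70224}{2003} \approx -35.059$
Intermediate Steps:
$c = - \frac{665}{8}$ ($c = - \frac{1}{2} + \frac{1}{8} \left(-661\right) = - \frac{1}{2} - \frac{661}{8} = - \frac{665}{8} \approx -83.125$)
$L{\left(Q,r \right)} = -16 - 2 Q r$ ($L{\left(Q,r \right)} = - 2 Q r - 16 = -16 - 2 Q r$)
$w = \frac{2003}{133}$ ($w = 15 - \frac{5}{- \frac{665}{8}} = 15 - - \frac{8}{133} = 15 + \frac{8}{133} = \frac{2003}{133} \approx 15.06$)
$\frac{L{\left(16,16 \right)}}{w} = \frac{-16 - 32 \cdot 16}{\frac{2003}{133}} = \left(-16 - 512\right) \frac{133}{2003} = \left(-528\right) \frac{133}{2003} = - \frac{70224}{2003}$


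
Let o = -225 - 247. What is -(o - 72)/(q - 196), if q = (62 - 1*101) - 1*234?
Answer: -544/469 ≈ -1.1599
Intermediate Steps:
q = -273 (q = (62 - 101) - 234 = -39 - 234 = -273)
o = -472
-(o - 72)/(q - 196) = -(-472 - 72)/(-273 - 196) = -(-544)/(-469) = -(-544)*(-1)/469 = -1*544/469 = -544/469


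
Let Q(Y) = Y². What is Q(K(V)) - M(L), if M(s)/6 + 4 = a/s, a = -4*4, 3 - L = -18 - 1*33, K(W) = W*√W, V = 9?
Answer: 6793/9 ≈ 754.78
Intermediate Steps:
K(W) = W^(3/2)
L = 54 (L = 3 - (-18 - 1*33) = 3 - (-18 - 33) = 3 - 1*(-51) = 3 + 51 = 54)
a = -16
M(s) = -24 - 96/s (M(s) = -24 + 6*(-16/s) = -24 - 96/s)
Q(K(V)) - M(L) = (9^(3/2))² - (-24 - 96/54) = 27² - (-24 - 96*1/54) = 729 - (-24 - 16/9) = 729 - 1*(-232/9) = 729 + 232/9 = 6793/9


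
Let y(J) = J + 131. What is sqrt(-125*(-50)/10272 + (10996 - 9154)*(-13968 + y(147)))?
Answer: I*sqrt(41574124375755)/1284 ≈ 5021.6*I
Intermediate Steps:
y(J) = 131 + J
sqrt(-125*(-50)/10272 + (10996 - 9154)*(-13968 + y(147))) = sqrt(-125*(-50)/10272 + (10996 - 9154)*(-13968 + (131 + 147))) = sqrt(6250*(1/10272) + 1842*(-13968 + 278)) = sqrt(3125/5136 + 1842*(-13690)) = sqrt(3125/5136 - 25216980) = sqrt(-129514406155/5136) = I*sqrt(41574124375755)/1284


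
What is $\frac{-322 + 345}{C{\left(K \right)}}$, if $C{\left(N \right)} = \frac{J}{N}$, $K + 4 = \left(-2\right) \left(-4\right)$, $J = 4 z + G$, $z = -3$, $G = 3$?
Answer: $- \frac{92}{9} \approx -10.222$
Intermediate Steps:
$J = -9$ ($J = 4 \left(-3\right) + 3 = -12 + 3 = -9$)
$K = 4$ ($K = -4 - -8 = -4 + 8 = 4$)
$C{\left(N \right)} = - \frac{9}{N}$
$\frac{-322 + 345}{C{\left(K \right)}} = \frac{-322 + 345}{\left(-9\right) \frac{1}{4}} = \frac{1}{\left(-9\right) \frac{1}{4}} \cdot 23 = \frac{1}{- \frac{9}{4}} \cdot 23 = \left(- \frac{4}{9}\right) 23 = - \frac{92}{9}$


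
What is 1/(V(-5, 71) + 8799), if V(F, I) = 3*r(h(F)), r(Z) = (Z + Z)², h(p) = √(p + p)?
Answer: 1/8679 ≈ 0.00011522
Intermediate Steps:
h(p) = √2*√p (h(p) = √(2*p) = √2*√p)
r(Z) = 4*Z² (r(Z) = (2*Z)² = 4*Z²)
V(F, I) = 24*F (V(F, I) = 3*(4*(√2*√F)²) = 3*(4*(2*F)) = 3*(8*F) = 24*F)
1/(V(-5, 71) + 8799) = 1/(24*(-5) + 8799) = 1/(-120 + 8799) = 1/8679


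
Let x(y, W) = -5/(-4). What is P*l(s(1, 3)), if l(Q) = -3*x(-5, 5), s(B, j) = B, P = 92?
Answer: -345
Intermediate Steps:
x(y, W) = 5/4 (x(y, W) = -5*(-1/4) = 5/4)
l(Q) = -15/4 (l(Q) = -3*5/4 = -15/4)
P*l(s(1, 3)) = 92*(-15/4) = -345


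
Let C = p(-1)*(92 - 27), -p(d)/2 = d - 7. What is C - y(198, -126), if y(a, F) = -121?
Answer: 1161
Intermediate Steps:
p(d) = 14 - 2*d (p(d) = -2*(d - 7) = -2*(-7 + d) = 14 - 2*d)
C = 1040 (C = (14 - 2*(-1))*(92 - 27) = (14 + 2)*65 = 16*65 = 1040)
C - y(198, -126) = 1040 - 1*(-121) = 1040 + 121 = 1161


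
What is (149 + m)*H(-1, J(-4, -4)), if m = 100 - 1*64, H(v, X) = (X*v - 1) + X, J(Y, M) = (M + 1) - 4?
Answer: -185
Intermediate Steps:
J(Y, M) = -3 + M (J(Y, M) = (1 + M) - 4 = -3 + M)
H(v, X) = -1 + X + X*v (H(v, X) = (-1 + X*v) + X = -1 + X + X*v)
m = 36 (m = 100 - 64 = 36)
(149 + m)*H(-1, J(-4, -4)) = (149 + 36)*(-1 + (-3 - 4) + (-3 - 4)*(-1)) = 185*(-1 - 7 - 7*(-1)) = 185*(-1 - 7 + 7) = 185*(-1) = -185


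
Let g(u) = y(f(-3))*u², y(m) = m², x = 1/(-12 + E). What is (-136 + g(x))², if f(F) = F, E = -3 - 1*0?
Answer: 11553201/625 ≈ 18485.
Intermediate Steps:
E = -3 (E = -3 + 0 = -3)
x = -1/15 (x = 1/(-12 - 3) = 1/(-15) = -1/15 ≈ -0.066667)
g(u) = 9*u² (g(u) = (-3)²*u² = 9*u²)
(-136 + g(x))² = (-136 + 9*(-1/15)²)² = (-136 + 9*(1/225))² = (-136 + 1/25)² = (-3399/25)² = 11553201/625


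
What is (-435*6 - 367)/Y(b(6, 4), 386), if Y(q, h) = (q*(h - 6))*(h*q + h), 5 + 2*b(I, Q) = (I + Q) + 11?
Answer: -2977/10560960 ≈ -0.00028189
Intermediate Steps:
b(I, Q) = 3 + I/2 + Q/2 (b(I, Q) = -5/2 + ((I + Q) + 11)/2 = -5/2 + (11 + I + Q)/2 = -5/2 + (11/2 + I/2 + Q/2) = 3 + I/2 + Q/2)
Y(q, h) = q*(-6 + h)*(h + h*q) (Y(q, h) = (q*(-6 + h))*(h + h*q) = q*(-6 + h)*(h + h*q))
(-435*6 - 367)/Y(b(6, 4), 386) = (-435*6 - 367)/((386*(3 + (½)*6 + (½)*4)*(-6 + 386 - 6*(3 + (½)*6 + (½)*4) + 386*(3 + (½)*6 + (½)*4)))) = (-2610 - 367)/((386*(3 + 3 + 2)*(-6 + 386 - 6*(3 + 3 + 2) + 386*(3 + 3 + 2)))) = -2977*1/(3088*(-6 + 386 - 6*8 + 386*8)) = -2977*1/(3088*(-6 + 386 - 48 + 3088)) = -2977/(386*8*3420) = -2977/10560960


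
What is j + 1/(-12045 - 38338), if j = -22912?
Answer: -1154375297/50383 ≈ -22912.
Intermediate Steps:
j + 1/(-12045 - 38338) = -22912 + 1/(-12045 - 38338) = -22912 + 1/(-50383) = -22912 - 1/50383 = -1154375297/50383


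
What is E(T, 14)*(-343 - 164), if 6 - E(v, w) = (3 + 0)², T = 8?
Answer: 1521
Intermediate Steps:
E(v, w) = -3 (E(v, w) = 6 - (3 + 0)² = 6 - 1*3² = 6 - 1*9 = 6 - 9 = -3)
E(T, 14)*(-343 - 164) = -3*(-343 - 164) = -3*(-507) = 1521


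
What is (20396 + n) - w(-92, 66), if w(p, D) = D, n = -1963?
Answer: 18367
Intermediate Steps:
(20396 + n) - w(-92, 66) = (20396 - 1963) - 1*66 = 18433 - 66 = 18367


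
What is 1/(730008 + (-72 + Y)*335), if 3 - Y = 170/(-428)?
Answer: 214/151303577 ≈ 1.4144e-6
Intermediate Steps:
Y = 727/214 (Y = 3 - 170/(-428) = 3 - 170*(-1)/428 = 3 - 1*(-85/214) = 3 + 85/214 = 727/214 ≈ 3.3972)
1/(730008 + (-72 + Y)*335) = 1/(730008 + (-72 + 727/214)*335) = 1/(730008 - 14681/214*335) = 1/(730008 - 4918135/214) = 1/(151303577/214) = 214/151303577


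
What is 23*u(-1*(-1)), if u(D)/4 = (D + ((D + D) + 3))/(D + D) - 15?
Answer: -1104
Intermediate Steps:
u(D) = -60 + 2*(3 + 3*D)/D (u(D) = 4*((D + ((D + D) + 3))/(D + D) - 15) = 4*((D + (2*D + 3))/((2*D)) - 15) = 4*((D + (3 + 2*D))*(1/(2*D)) - 15) = 4*((3 + 3*D)*(1/(2*D)) - 15) = 4*((3 + 3*D)/(2*D) - 15) = 4*(-15 + (3 + 3*D)/(2*D)) = -60 + 2*(3 + 3*D)/D)
23*u(-1*(-1)) = 23*(-54 + 6/((-1*(-1)))) = 23*(-54 + 6/1) = 23*(-54 + 6*1) = 23*(-54 + 6) = 23*(-48) = -1104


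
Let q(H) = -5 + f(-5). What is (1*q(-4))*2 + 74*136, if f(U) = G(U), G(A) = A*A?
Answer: 10104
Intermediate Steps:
G(A) = A²
f(U) = U²
q(H) = 20 (q(H) = -5 + (-5)² = -5 + 25 = 20)
(1*q(-4))*2 + 74*136 = (1*20)*2 + 74*136 = 20*2 + 10064 = 40 + 10064 = 10104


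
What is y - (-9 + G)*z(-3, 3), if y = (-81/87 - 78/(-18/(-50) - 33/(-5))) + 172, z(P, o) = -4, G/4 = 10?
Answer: 8232/29 ≈ 283.86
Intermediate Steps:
G = 40 (G = 4*10 = 40)
y = 4636/29 (y = (-81*1/87 - 78/(-18*(-1/50) - 33*(-1/5))) + 172 = (-27/29 - 78/(9/25 + 33/5)) + 172 = (-27/29 - 78/174/25) + 172 = (-27/29 - 78*25/174) + 172 = (-27/29 - 325/29) + 172 = -352/29 + 172 = 4636/29 ≈ 159.86)
y - (-9 + G)*z(-3, 3) = 4636/29 - (-9 + 40)*(-4) = 4636/29 - 31*(-4) = 4636/29 - 1*(-124) = 4636/29 + 124 = 8232/29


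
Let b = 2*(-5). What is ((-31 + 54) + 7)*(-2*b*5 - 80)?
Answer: 600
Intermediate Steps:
b = -10
((-31 + 54) + 7)*(-2*b*5 - 80) = ((-31 + 54) + 7)*(-2*(-10)*5 - 80) = (23 + 7)*(20*5 - 80) = 30*(100 - 80) = 30*20 = 600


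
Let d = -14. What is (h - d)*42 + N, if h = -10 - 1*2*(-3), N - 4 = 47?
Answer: 471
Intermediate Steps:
N = 51 (N = 4 + 47 = 51)
h = -4 (h = -10 - 2*(-3) = -10 + 6 = -4)
(h - d)*42 + N = (-4 - 1*(-14))*42 + 51 = (-4 + 14)*42 + 51 = 10*42 + 51 = 420 + 51 = 471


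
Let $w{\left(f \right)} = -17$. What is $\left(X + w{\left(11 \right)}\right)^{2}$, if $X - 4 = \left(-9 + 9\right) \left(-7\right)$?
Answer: $169$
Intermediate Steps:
$X = 4$ ($X = 4 + \left(-9 + 9\right) \left(-7\right) = 4 + 0 \left(-7\right) = 4 + 0 = 4$)
$\left(X + w{\left(11 \right)}\right)^{2} = \left(4 - 17\right)^{2} = \left(-13\right)^{2} = 169$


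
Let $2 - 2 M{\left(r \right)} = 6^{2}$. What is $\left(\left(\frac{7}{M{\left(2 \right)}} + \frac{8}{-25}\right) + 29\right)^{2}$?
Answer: $\frac{144336196}{180625} \approx 799.09$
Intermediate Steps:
$M{\left(r \right)} = -17$ ($M{\left(r \right)} = 1 - \frac{6^{2}}{2} = 1 - 18 = -17$)
$\left(\left(\frac{7}{M{\left(2 \right)}} + \frac{8}{-25}\right) + 29\right)^{2} = \left(\left(\frac{7}{-17} + \frac{8}{-25}\right) + 29\right)^{2} = \left(\left(7 \left(- \frac{1}{17}\right) + 8 \left(- \frac{1}{25}\right)\right) + 29\right)^{2} = \left(\left(- \frac{7}{17} - \frac{8}{25}\right) + 29\right)^{2} = \left(- \frac{311}{425} + 29\right)^{2} = \left(\frac{12014}{425}\right)^{2} = \frac{144336196}{180625}$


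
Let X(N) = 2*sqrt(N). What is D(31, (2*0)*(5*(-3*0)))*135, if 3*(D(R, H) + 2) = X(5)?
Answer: -270 + 90*sqrt(5) ≈ -68.754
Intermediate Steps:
D(R, H) = -2 + 2*sqrt(5)/3 (D(R, H) = -2 + (2*sqrt(5))/3 = -2 + 2*sqrt(5)/3)
D(31, (2*0)*(5*(-3*0)))*135 = (-2 + 2*sqrt(5)/3)*135 = -270 + 90*sqrt(5)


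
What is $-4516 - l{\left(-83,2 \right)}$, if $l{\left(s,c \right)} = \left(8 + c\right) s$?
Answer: $-3686$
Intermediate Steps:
$l{\left(s,c \right)} = s \left(8 + c\right)$
$-4516 - l{\left(-83,2 \right)} = -4516 - - 83 \left(8 + 2\right) = -4516 - \left(-83\right) 10 = -4516 - -830 = -4516 + 830 = -3686$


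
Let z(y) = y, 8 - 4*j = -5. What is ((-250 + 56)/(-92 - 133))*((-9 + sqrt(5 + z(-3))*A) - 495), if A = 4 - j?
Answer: -10864/25 + 97*sqrt(2)/150 ≈ -433.65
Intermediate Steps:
j = 13/4 (j = 2 - 1/4*(-5) = 2 + 5/4 = 13/4 ≈ 3.2500)
A = 3/4 (A = 4 - 1*13/4 = 4 - 13/4 = 3/4 ≈ 0.75000)
((-250 + 56)/(-92 - 133))*((-9 + sqrt(5 + z(-3))*A) - 495) = ((-250 + 56)/(-92 - 133))*((-9 + sqrt(5 - 3)*(3/4)) - 495) = (-194/(-225))*((-9 + sqrt(2)*(3/4)) - 495) = (-194*(-1/225))*((-9 + 3*sqrt(2)/4) - 495) = 194*(-504 + 3*sqrt(2)/4)/225 = -10864/25 + 97*sqrt(2)/150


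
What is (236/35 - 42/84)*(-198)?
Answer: -43263/35 ≈ -1236.1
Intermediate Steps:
(236/35 - 42/84)*(-198) = (236*(1/35) - 42*1/84)*(-198) = (236/35 - ½)*(-198) = (437/70)*(-198) = -43263/35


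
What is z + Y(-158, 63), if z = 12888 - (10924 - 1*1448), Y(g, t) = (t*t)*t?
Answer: 253459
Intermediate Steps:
Y(g, t) = t³ (Y(g, t) = t²*t = t³)
z = 3412 (z = 12888 - (10924 - 1448) = 12888 - 1*9476 = 12888 - 9476 = 3412)
z + Y(-158, 63) = 3412 + 63³ = 3412 + 250047 = 253459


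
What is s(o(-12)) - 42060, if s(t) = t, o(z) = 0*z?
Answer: -42060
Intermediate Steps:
o(z) = 0
s(o(-12)) - 42060 = 0 - 42060 = -42060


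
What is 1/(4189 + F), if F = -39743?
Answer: -1/35554 ≈ -2.8126e-5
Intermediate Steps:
1/(4189 + F) = 1/(4189 - 39743) = 1/(-35554) = -1/35554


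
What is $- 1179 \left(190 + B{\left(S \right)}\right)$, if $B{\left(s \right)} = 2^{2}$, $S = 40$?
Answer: $-228726$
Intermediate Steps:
$B{\left(s \right)} = 4$
$- 1179 \left(190 + B{\left(S \right)}\right) = - 1179 \left(190 + 4\right) = \left(-1179\right) 194 = -228726$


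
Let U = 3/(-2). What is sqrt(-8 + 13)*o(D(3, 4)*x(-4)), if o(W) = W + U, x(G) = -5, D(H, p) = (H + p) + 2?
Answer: -93*sqrt(5)/2 ≈ -103.98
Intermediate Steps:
D(H, p) = 2 + H + p
U = -3/2 (U = 3*(-1/2) = -3/2 ≈ -1.5000)
o(W) = -3/2 + W (o(W) = W - 3/2 = -3/2 + W)
sqrt(-8 + 13)*o(D(3, 4)*x(-4)) = sqrt(-8 + 13)*(-3/2 + (2 + 3 + 4)*(-5)) = sqrt(5)*(-3/2 + 9*(-5)) = sqrt(5)*(-3/2 - 45) = sqrt(5)*(-93/2) = -93*sqrt(5)/2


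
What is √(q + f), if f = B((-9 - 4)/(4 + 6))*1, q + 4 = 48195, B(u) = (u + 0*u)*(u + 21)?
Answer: 3*√535171/10 ≈ 219.47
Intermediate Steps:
B(u) = u*(21 + u) (B(u) = (u + 0)*(21 + u) = u*(21 + u))
q = 48191 (q = -4 + 48195 = 48191)
f = -2561/100 (f = (((-9 - 4)/(4 + 6))*(21 + (-9 - 4)/(4 + 6)))*1 = ((-13/10)*(21 - 13/10))*1 = ((-13*⅒)*(21 - 13*⅒))*1 = -13*(21 - 13/10)/10*1 = -13/10*197/10*1 = -2561/100*1 = -2561/100 ≈ -25.610)
√(q + f) = √(48191 - 2561/100) = √(4816539/100) = 3*√535171/10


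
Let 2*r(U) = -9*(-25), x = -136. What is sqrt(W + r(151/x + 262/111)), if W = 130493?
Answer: sqrt(522422)/2 ≈ 361.39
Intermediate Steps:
r(U) = 225/2 (r(U) = (-9*(-25))/2 = (1/2)*225 = 225/2)
sqrt(W + r(151/x + 262/111)) = sqrt(130493 + 225/2) = sqrt(261211/2) = sqrt(522422)/2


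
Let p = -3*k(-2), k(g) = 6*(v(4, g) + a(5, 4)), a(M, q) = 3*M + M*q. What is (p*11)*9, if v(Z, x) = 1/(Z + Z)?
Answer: -250371/4 ≈ -62593.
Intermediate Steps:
v(Z, x) = 1/(2*Z)
k(g) = 843/4 (k(g) = 6*((½)/4 + 5*(3 + 4)) = 6*((½)*(¼) + 5*7) = 6*(⅛ + 35) = 6*(281/8) = 843/4)
p = -2529/4 (p = -3*843/4 = -2529/4 ≈ -632.25)
(p*11)*9 = -2529/4*11*9 = -27819/4*9 = -250371/4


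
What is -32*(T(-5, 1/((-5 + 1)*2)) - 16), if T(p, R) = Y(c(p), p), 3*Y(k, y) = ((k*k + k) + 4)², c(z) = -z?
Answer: -35456/3 ≈ -11819.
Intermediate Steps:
Y(k, y) = (4 + k + k²)²/3 (Y(k, y) = ((k*k + k) + 4)²/3 = ((k² + k) + 4)²/3 = ((k + k²) + 4)²/3 = (4 + k + k²)²/3)
T(p, R) = (4 + p² - p)²/3 (T(p, R) = (4 - p + (-p)²)²/3 = (4 - p + p²)²/3 = (4 + p² - p)²/3)
-32*(T(-5, 1/((-5 + 1)*2)) - 16) = -32*((4 + (-5)² - 1*(-5))²/3 - 16) = -32*((4 + 25 + 5)²/3 - 16) = -32*((⅓)*34² - 16) = -32*((⅓)*1156 - 16) = -32*(1156/3 - 16) = -32*1108/3 = -35456/3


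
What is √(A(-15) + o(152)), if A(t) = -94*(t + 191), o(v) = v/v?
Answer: I*√16543 ≈ 128.62*I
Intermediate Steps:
o(v) = 1
A(t) = -17954 - 94*t (A(t) = -94*(191 + t) = -17954 - 94*t)
√(A(-15) + o(152)) = √((-17954 - 94*(-15)) + 1) = √((-17954 + 1410) + 1) = √(-16544 + 1) = √(-16543) = I*√16543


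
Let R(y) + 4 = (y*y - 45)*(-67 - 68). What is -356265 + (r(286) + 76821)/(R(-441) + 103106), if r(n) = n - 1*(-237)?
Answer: -4657409275607/13072879 ≈ -3.5627e+5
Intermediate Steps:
r(n) = 237 + n (r(n) = n + 237 = 237 + n)
R(y) = 6071 - 135*y² (R(y) = -4 + (y*y - 45)*(-67 - 68) = -4 + (y² - 45)*(-135) = -4 + (-45 + y²)*(-135) = -4 + (6075 - 135*y²) = 6071 - 135*y²)
-356265 + (r(286) + 76821)/(R(-441) + 103106) = -356265 + ((237 + 286) + 76821)/((6071 - 135*(-441)²) + 103106) = -356265 + (523 + 76821)/((6071 - 135*194481) + 103106) = -356265 + 77344/((6071 - 26254935) + 103106) = -356265 + 77344/(-26248864 + 103106) = -356265 + 77344/(-26145758) = -356265 + 77344*(-1/26145758) = -356265 - 38672/13072879 = -4657409275607/13072879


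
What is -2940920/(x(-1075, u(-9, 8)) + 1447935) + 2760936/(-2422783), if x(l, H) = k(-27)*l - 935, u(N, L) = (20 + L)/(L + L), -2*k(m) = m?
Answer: -4432086915464/1388242545085 ≈ -3.1926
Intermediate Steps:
k(m) = -m/2
u(N, L) = (20 + L)/(2*L) (u(N, L) = (20 + L)/((2*L)) = (20 + L)*(1/(2*L)) = (20 + L)/(2*L))
x(l, H) = -935 + 27*l/2 (x(l, H) = (-1/2*(-27))*l - 935 = 27*l/2 - 935 = -935 + 27*l/2)
-2940920/(x(-1075, u(-9, 8)) + 1447935) + 2760936/(-2422783) = -2940920/((-935 + (27/2)*(-1075)) + 1447935) + 2760936/(-2422783) = -2940920/((-935 - 29025/2) + 1447935) + 2760936*(-1/2422783) = -2940920/(-30895/2 + 1447935) - 2760936/2422783 = -2940920/2864975/2 - 2760936/2422783 = -2940920*2/2864975 - 2760936/2422783 = -1176368/572995 - 2760936/2422783 = -4432086915464/1388242545085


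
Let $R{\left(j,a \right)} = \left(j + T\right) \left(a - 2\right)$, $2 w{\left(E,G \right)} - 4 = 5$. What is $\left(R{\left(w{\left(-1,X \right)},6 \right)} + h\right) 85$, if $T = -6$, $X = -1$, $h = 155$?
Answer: $12665$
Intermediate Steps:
$w{\left(E,G \right)} = \frac{9}{2}$ ($w{\left(E,G \right)} = 2 + \frac{1}{2} \cdot 5 = 2 + \frac{5}{2} = \frac{9}{2}$)
$R{\left(j,a \right)} = \left(-6 + j\right) \left(-2 + a\right)$ ($R{\left(j,a \right)} = \left(j - 6\right) \left(a - 2\right) = \left(-6 + j\right) \left(-2 + a\right)$)
$\left(R{\left(w{\left(-1,X \right)},6 \right)} + h\right) 85 = \left(\left(12 - 36 - 9 + 6 \cdot \frac{9}{2}\right) + 155\right) 85 = \left(\left(12 - 36 - 9 + 27\right) + 155\right) 85 = \left(-6 + 155\right) 85 = 149 \cdot 85 = 12665$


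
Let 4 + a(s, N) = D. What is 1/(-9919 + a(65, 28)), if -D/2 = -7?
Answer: -1/9909 ≈ -0.00010092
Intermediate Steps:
D = 14 (D = -2*(-7) = 14)
a(s, N) = 10 (a(s, N) = -4 + 14 = 10)
1/(-9919 + a(65, 28)) = 1/(-9919 + 10) = 1/(-9909) = -1/9909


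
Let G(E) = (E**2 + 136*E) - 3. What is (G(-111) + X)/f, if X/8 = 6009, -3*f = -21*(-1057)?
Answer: -45294/7399 ≈ -6.1216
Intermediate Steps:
G(E) = -3 + E**2 + 136*E
f = -7399 (f = -(-7)*(-1057) = -1/3*22197 = -7399)
X = 48072 (X = 8*6009 = 48072)
(G(-111) + X)/f = ((-3 + (-111)**2 + 136*(-111)) + 48072)/(-7399) = ((-3 + 12321 - 15096) + 48072)*(-1/7399) = (-2778 + 48072)*(-1/7399) = 45294*(-1/7399) = -45294/7399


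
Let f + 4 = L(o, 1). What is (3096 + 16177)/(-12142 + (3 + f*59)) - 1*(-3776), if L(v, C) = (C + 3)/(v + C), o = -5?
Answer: 46931511/12434 ≈ 3774.4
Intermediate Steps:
L(v, C) = (3 + C)/(C + v)
f = -5 (f = -4 + (3 + 1)/(1 - 5) = -4 + 4/(-4) = -4 - 1/4*4 = -4 - 1 = -5)
(3096 + 16177)/(-12142 + (3 + f*59)) - 1*(-3776) = (3096 + 16177)/(-12142 + (3 - 5*59)) - 1*(-3776) = 19273/(-12142 + (3 - 295)) + 3776 = 19273/(-12142 - 292) + 3776 = 19273/(-12434) + 3776 = 19273*(-1/12434) + 3776 = -19273/12434 + 3776 = 46931511/12434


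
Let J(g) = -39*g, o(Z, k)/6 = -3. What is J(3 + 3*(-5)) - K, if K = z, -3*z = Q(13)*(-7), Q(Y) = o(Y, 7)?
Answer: 510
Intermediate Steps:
o(Z, k) = -18 (o(Z, k) = 6*(-3) = -18)
Q(Y) = -18
z = -42 (z = -(-6)*(-7) = -1/3*126 = -42)
K = -42
J(3 + 3*(-5)) - K = -39*(3 + 3*(-5)) - 1*(-42) = -39*(3 - 15) + 42 = -39*(-12) + 42 = 468 + 42 = 510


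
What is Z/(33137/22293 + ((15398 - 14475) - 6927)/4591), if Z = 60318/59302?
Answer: 3086688088917/542162456545 ≈ 5.6933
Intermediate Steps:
Z = 30159/29651 (Z = 60318*(1/59302) = 30159/29651 ≈ 1.0171)
Z/(33137/22293 + ((15398 - 14475) - 6927)/4591) = 30159/(29651*(33137/22293 + ((15398 - 14475) - 6927)/4591)) = 30159/(29651*(33137*(1/22293) + (923 - 6927)*(1/4591))) = 30159/(29651*(33137/22293 - 6004*1/4591)) = 30159/(29651*(33137/22293 - 6004/4591)) = 30159/(29651*(18284795/102347163)) = (30159/29651)*(102347163/18284795) = 3086688088917/542162456545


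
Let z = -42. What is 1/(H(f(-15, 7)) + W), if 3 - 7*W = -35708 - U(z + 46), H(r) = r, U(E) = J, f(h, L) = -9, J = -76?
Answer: 7/35572 ≈ 0.00019678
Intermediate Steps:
U(E) = -76
W = 35635/7 (W = 3/7 - (-35708 - 1*(-76))/7 = 3/7 - (-35708 + 76)/7 = 3/7 - ⅐*(-35632) = 3/7 + 35632/7 = 35635/7 ≈ 5090.7)
1/(H(f(-15, 7)) + W) = 1/(-9 + 35635/7) = 1/(35572/7) = 7/35572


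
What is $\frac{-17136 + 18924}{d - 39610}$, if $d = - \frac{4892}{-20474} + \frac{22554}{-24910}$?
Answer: $- \frac{75991093660}{1683477554023} \approx -0.045139$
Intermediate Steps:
$d = - \frac{84977719}{127501835}$ ($d = \left(-4892\right) \left(- \frac{1}{20474}\right) + 22554 \left(- \frac{1}{24910}\right) = \frac{2446}{10237} - \frac{11277}{12455} = - \frac{84977719}{127501835} \approx -0.66648$)
$\frac{-17136 + 18924}{d - 39610} = \frac{-17136 + 18924}{- \frac{84977719}{127501835} - 39610} = \frac{1788}{- \frac{5050432662069}{127501835}} = 1788 \left(- \frac{127501835}{5050432662069}\right) = - \frac{75991093660}{1683477554023}$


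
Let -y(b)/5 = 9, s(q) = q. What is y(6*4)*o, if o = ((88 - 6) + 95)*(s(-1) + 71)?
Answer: -557550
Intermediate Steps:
y(b) = -45 (y(b) = -5*9 = -45)
o = 12390 (o = ((88 - 6) + 95)*(-1 + 71) = (82 + 95)*70 = 177*70 = 12390)
y(6*4)*o = -45*12390 = -557550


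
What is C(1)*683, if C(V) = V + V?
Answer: 1366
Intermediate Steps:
C(V) = 2*V
C(1)*683 = (2*1)*683 = 2*683 = 1366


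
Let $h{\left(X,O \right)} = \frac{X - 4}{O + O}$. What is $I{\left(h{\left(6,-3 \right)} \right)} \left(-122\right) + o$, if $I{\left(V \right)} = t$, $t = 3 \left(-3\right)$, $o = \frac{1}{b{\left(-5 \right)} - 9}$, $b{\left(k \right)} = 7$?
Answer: $\frac{2195}{2} \approx 1097.5$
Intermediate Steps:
$h{\left(X,O \right)} = \frac{-4 + X}{2 O}$
$o = - \frac{1}{2}$ ($o = \frac{1}{7 - 9} = \frac{1}{-2} = - \frac{1}{2} \approx -0.5$)
$t = -9$
$I{\left(V \right)} = -9$
$I{\left(h{\left(6,-3 \right)} \right)} \left(-122\right) + o = \left(-9\right) \left(-122\right) - \frac{1}{2} = 1098 - \frac{1}{2} = \frac{2195}{2}$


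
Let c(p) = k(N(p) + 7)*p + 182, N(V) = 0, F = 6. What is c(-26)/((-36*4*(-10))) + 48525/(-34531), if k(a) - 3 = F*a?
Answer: -25998157/12431160 ≈ -2.0914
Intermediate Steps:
k(a) = 3 + 6*a
c(p) = 182 + 45*p (c(p) = (3 + 6*(0 + 7))*p + 182 = (3 + 6*7)*p + 182 = (3 + 42)*p + 182 = 45*p + 182 = 182 + 45*p)
c(-26)/((-36*4*(-10))) + 48525/(-34531) = (182 + 45*(-26))/((-36*4*(-10))) + 48525/(-34531) = (182 - 1170)/((-144*(-10))) + 48525*(-1/34531) = -988/1440 - 48525/34531 = -988*1/1440 - 48525/34531 = -247/360 - 48525/34531 = -25998157/12431160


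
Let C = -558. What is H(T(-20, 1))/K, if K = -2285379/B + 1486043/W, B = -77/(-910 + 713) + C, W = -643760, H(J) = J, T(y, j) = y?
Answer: -108794449600/22282320762721 ≈ -0.0048825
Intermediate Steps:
B = -109849/197 (B = -77/(-910 + 713) - 558 = -77/(-197) - 558 = -77*(-1/197) - 558 = 77/197 - 558 = -109849/197 ≈ -557.61)
K = 22282320762721/5439722480 (K = -2285379/(-109849/197) + 1486043/(-643760) = -2285379*(-197/109849) + 1486043*(-1/643760) = 450219663/109849 - 114311/49520 = 22282320762721/5439722480 ≈ 4096.2)
H(T(-20, 1))/K = -20/22282320762721/5439722480 = -20*5439722480/22282320762721 = -108794449600/22282320762721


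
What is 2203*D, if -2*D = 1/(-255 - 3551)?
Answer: 2203/7612 ≈ 0.28941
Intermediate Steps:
D = 1/7612 (D = -1/(2*(-255 - 3551)) = -½/(-3806) = -½*(-1/3806) = 1/7612 ≈ 0.00013137)
2203*D = 2203*(1/7612) = 2203/7612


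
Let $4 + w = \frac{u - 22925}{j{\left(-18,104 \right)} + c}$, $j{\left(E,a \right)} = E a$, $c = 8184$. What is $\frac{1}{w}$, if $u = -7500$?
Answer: $- \frac{6312}{55673} \approx -0.11338$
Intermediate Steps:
$w = - \frac{55673}{6312}$ ($w = -4 + \frac{-7500 - 22925}{\left(-18\right) 104 + 8184} = -4 - \frac{30425}{-1872 + 8184} = -4 - \frac{30425}{6312} = - \frac{55673}{6312} \approx -8.8202$)
$\frac{1}{w} = \frac{1}{- \frac{55673}{6312}} = - \frac{6312}{55673}$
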